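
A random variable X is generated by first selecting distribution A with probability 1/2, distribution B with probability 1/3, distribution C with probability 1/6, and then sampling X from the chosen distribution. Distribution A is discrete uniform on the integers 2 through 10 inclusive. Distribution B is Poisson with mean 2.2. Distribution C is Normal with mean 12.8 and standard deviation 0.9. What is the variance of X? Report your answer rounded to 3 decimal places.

Per component, A: μ=6, E[X²]=42.6667; B: μ=2.2, E[X²]=7.04; C: μ=12.8, E[X²]=164.65.
E[X] = 0.5·6 + 0.333333·2.2 + 0.166667·12.8 = 5.86667.
E[X²] = 0.5·42.6667 + 0.333333·7.04 + 0.166667·164.65 = 51.1217.
Var(X) = E[X²] − (E[X])² = 51.1217 − 34.4178 = 16.7039.

16.704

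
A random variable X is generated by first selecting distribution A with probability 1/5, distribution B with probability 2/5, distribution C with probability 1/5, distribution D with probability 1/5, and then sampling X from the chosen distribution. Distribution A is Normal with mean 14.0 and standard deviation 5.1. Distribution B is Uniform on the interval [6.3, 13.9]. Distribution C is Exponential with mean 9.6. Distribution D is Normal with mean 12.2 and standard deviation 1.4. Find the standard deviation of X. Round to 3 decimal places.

Per component, A: μ=14, E[X²]=222.01; B: μ=10.1, E[X²]=106.823; C: μ=9.6, E[X²]=184.32; D: μ=12.2, E[X²]=150.8.
E[X] = 0.2·14 + 0.4·10.1 + 0.2·9.6 + 0.2·12.2 = 11.2.
E[X²] = 0.2·222.01 + 0.4·106.823 + 0.2·184.32 + 0.2·150.8 = 154.155.
Var(X) = E[X²] − (E[X])² = 154.155 − 125.44 = 28.7153.
SD(X) = √28.7153 = 5.35867.

5.359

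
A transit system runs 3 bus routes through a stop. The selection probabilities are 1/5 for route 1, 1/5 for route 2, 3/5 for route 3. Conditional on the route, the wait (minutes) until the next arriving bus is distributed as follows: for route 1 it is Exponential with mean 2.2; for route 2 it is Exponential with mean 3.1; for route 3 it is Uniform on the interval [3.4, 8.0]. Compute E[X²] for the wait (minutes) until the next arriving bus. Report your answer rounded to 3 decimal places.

For each component E[X²] = Var + (mean)², giving 1: 9.68; 2: 19.22; 3: 34.2533.
Overall E[X²] = 0.2·9.68 + 0.2·19.22 + 0.6·34.2533 = 26.332.

26.332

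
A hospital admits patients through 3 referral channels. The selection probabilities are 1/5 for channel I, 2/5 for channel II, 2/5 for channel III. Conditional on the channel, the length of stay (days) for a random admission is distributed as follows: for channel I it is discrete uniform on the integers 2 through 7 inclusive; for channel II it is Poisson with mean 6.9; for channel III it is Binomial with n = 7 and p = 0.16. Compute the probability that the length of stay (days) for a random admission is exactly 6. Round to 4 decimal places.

Conditional on each channel, P(X = 6): I: 0.166667; II: 0.151053; III: 9.865e-05.
By total probability, P(X = 6) = 0.2·0.166667 + 0.4·0.151053 + 0.4·9.865e-05 = 0.0937941.

0.0938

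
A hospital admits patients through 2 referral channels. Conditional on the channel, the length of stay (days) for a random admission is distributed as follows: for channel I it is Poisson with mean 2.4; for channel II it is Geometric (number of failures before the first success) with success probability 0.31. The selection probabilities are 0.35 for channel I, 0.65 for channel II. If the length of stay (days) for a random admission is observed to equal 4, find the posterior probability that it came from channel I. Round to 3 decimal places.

Likelihoods P(X=4 | ·): I: 0.125408; II: 0.0702681.
Posterior ∝ prior × likelihood. Numerator for I: 0.35·0.125408 = 0.043893.
Normalizing constant: 0.35·0.125408 + 0.65·0.0702681 = 0.0895672.
P(I | observation) = 0.043893 / 0.0895672 = 0.490056.

0.490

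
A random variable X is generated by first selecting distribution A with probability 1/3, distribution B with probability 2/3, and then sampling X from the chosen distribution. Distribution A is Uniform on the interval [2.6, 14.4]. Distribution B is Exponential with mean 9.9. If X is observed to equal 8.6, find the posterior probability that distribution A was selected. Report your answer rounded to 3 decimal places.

Likelihoods f(8.6 | ·): A: 0.0847458; B: 0.0423739.
Posterior ∝ prior × likelihood. Numerator for A: 0.333333·0.0847458 = 0.0282486.
Normalizing constant: 0.333333·0.0847458 + 0.666667·0.0423739 = 0.0564979.
P(A | observation) = 0.0282486 / 0.0564979 = 0.499994.

0.500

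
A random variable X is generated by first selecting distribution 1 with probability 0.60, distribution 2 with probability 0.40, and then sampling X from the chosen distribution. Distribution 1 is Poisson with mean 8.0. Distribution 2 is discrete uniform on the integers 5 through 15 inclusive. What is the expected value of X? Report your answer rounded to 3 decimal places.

8.800

Component means — 1: 8; 2: 10.
E[X] = 0.6·8 + 0.4·10 = 8.8.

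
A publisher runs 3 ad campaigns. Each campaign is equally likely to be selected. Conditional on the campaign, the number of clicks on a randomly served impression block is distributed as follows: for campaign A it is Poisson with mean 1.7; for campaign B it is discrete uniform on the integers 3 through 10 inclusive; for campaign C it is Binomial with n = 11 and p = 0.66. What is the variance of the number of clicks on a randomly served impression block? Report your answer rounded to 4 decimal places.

9.1985

Per component, A: μ=1.7, E[X²]=4.59; B: μ=6.5, E[X²]=47.5; C: μ=7.26, E[X²]=55.176.
E[X] = 0.333333·1.7 + 0.333333·6.5 + 0.333333·7.26 = 5.15333.
E[X²] = 0.333333·4.59 + 0.333333·47.5 + 0.333333·55.176 = 35.7553.
Var(X) = E[X²] − (E[X])² = 35.7553 − 26.5568 = 9.19849.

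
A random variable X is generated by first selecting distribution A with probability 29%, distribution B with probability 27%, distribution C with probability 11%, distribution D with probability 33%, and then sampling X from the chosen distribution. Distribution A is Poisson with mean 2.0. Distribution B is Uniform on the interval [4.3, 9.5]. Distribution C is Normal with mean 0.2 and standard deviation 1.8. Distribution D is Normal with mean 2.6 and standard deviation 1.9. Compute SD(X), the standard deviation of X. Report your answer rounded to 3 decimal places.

Per component, A: μ=2, E[X²]=6; B: μ=6.9, E[X²]=49.8633; C: μ=0.2, E[X²]=3.28; D: μ=2.6, E[X²]=10.37.
E[X] = 0.29·2 + 0.27·6.9 + 0.11·0.2 + 0.33·2.6 = 3.323.
E[X²] = 0.29·6 + 0.27·49.8633 + 0.11·3.28 + 0.33·10.37 = 18.986.
Var(X) = E[X²] − (E[X])² = 18.986 − 11.0423 = 7.94367.
SD(X) = √7.94367 = 2.81845.

2.818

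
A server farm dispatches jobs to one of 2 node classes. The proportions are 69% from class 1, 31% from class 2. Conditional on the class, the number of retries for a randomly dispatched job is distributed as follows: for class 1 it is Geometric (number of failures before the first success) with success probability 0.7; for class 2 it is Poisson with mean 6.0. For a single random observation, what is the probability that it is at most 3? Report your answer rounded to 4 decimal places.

0.7313

Conditional on each class, P(X ≤ 3): 1: 0.9919; 2: 0.151204.
By total probability, P(X ≤ 3) = 0.69·0.9919 + 0.31·0.151204 = 0.731284.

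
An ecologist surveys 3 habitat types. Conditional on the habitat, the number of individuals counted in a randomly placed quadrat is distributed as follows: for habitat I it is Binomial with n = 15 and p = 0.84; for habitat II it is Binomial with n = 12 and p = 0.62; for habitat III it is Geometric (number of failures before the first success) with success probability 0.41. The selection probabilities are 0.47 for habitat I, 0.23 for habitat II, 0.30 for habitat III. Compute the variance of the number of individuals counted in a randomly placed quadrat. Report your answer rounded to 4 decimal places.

25.5778

Per component, I: μ=12.6, E[X²]=160.776; II: μ=7.44, E[X²]=58.1808; III: μ=1.43902, E[X²]=5.58061.
E[X] = 0.47·12.6 + 0.23·7.44 + 0.3·1.43902 = 8.06491.
E[X²] = 0.47·160.776 + 0.23·58.1808 + 0.3·5.58061 = 90.6205.
Var(X) = E[X²] − (E[X])² = 90.6205 − 65.0427 = 25.5778.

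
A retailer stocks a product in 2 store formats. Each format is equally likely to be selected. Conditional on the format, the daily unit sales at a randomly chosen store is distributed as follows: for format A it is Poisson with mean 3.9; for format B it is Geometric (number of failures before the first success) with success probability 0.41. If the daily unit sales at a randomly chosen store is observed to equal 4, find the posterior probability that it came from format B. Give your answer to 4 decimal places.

Likelihoods P(X=4 | ·): A: 0.195119; B: 0.0496812.
Posterior ∝ prior × likelihood. Numerator for B: 0.5·0.0496812 = 0.0248406.
Normalizing constant: 0.5·0.195119 + 0.5·0.0496812 = 0.1224.
P(B | observation) = 0.0248406 / 0.1224 = 0.202946.

0.2029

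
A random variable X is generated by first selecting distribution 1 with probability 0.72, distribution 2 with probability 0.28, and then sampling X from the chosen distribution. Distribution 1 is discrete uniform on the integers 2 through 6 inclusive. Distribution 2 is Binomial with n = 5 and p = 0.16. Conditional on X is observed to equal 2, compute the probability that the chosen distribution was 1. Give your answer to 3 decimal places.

0.772

Likelihoods P(X=2 | ·): 1: 0.2; 2: 0.151732.
Posterior ∝ prior × likelihood. Numerator for 1: 0.72·0.2 = 0.144.
Normalizing constant: 0.72·0.2 + 0.28·0.151732 = 0.186485.
P(1 | observation) = 0.144 / 0.186485 = 0.77218.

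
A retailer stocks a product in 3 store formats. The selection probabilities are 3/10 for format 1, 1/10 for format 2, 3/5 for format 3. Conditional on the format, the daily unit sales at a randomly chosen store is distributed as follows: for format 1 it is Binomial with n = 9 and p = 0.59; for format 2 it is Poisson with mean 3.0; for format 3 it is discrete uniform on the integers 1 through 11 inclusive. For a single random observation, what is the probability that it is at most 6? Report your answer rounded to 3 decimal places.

Conditional on each format, P(X ≤ 6): 1: 0.786553; 2: 0.966491; 3: 0.545455.
By total probability, P(X ≤ 6) = 0.3·0.786553 + 0.1·0.966491 + 0.6·0.545455 = 0.659888.

0.660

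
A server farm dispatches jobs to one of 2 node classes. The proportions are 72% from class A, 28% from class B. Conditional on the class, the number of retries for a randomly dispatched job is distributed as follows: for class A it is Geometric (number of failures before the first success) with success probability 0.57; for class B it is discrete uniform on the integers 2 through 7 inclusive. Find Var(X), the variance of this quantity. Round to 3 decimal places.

4.598

Per component, A: μ=0.754386, E[X²]=1.89258; B: μ=4.5, E[X²]=23.1667.
E[X] = 0.72·0.754386 + 0.28·4.5 = 1.80316.
E[X²] = 0.72·1.89258 + 0.28·23.1667 = 7.84933.
Var(X) = E[X²] − (E[X])² = 7.84933 − 3.25138 = 4.59795.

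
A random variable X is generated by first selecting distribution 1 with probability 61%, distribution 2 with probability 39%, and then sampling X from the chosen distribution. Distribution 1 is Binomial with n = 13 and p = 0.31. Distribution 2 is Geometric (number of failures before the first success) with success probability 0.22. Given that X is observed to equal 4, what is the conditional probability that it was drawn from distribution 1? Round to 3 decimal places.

0.818

Likelihoods P(X=4 | ·): 1: 0.234096; 2: 0.0814331.
Posterior ∝ prior × likelihood. Numerator for 1: 0.61·0.234096 = 0.142799.
Normalizing constant: 0.61·0.234096 + 0.39·0.0814331 = 0.174558.
P(1 | observation) = 0.142799 / 0.174558 = 0.818061.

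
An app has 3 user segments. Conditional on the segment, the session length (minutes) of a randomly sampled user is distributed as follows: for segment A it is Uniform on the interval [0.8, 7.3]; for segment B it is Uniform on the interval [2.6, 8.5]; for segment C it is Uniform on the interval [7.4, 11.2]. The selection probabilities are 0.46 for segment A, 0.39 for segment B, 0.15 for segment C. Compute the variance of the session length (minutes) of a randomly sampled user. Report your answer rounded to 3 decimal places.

6.060

Per component, A: μ=4.05, E[X²]=19.9233; B: μ=5.55, E[X²]=33.7033; C: μ=9.3, E[X²]=87.6933.
E[X] = 0.46·4.05 + 0.39·5.55 + 0.15·9.3 = 5.4225.
E[X²] = 0.46·19.9233 + 0.39·33.7033 + 0.15·87.6933 = 35.463.
Var(X) = E[X²] − (E[X])² = 35.463 − 29.4035 = 6.05953.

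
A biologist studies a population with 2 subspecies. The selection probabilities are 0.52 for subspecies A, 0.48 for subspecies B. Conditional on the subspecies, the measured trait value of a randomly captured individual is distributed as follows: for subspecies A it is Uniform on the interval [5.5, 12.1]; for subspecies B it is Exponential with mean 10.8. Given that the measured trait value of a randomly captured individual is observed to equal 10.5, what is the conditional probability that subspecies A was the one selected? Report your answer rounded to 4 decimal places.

0.8242

Likelihoods f(10.5 | ·): A: 0.151515; B: 0.0350224.
Posterior ∝ prior × likelihood. Numerator for A: 0.52·0.151515 = 0.0787879.
Normalizing constant: 0.52·0.151515 + 0.48·0.0350224 = 0.0955986.
P(A | observation) = 0.0787879 / 0.0955986 = 0.824153.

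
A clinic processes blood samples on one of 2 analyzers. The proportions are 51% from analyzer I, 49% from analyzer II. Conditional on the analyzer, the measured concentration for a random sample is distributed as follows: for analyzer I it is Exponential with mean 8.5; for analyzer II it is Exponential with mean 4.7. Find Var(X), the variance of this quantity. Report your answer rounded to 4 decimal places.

51.2802

Per component, I: μ=8.5, E[X²]=144.5; II: μ=4.7, E[X²]=44.18.
E[X] = 0.51·8.5 + 0.49·4.7 = 6.638.
E[X²] = 0.51·144.5 + 0.49·44.18 = 95.3432.
Var(X) = E[X²] − (E[X])² = 95.3432 − 44.063 = 51.2802.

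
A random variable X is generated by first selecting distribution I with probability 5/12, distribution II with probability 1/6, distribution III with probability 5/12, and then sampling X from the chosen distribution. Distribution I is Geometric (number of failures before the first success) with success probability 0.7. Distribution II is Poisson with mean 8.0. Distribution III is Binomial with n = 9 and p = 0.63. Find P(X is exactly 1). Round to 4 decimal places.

Conditional on each component, P(X = 1): I: 0.21; II: 0.0026837; III: 0.00199158.
By total probability, P(X = 1) = 0.416667·0.21 + 0.166667·0.0026837 + 0.416667·0.00199158 = 0.0887771.

0.0888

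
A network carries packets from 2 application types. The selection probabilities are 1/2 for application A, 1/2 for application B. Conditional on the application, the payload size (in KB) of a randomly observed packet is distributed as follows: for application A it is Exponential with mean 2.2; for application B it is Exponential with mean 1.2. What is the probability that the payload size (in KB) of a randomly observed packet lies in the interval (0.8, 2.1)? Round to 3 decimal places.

0.325

Conditional on each application, P(0.8 < X < 2.1): A: 0.310157; B: 0.339643.
By total probability, P(0.8 < X < 2.1) = 0.5·0.310157 + 0.5·0.339643 = 0.3249.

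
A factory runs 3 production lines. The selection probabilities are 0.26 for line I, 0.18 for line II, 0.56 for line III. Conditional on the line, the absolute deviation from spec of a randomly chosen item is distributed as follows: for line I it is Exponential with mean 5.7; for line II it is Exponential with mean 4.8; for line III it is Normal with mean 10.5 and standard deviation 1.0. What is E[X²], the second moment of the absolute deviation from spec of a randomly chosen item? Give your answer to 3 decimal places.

87.489

For each component E[X²] = Var + (mean)², giving I: 64.98; II: 46.08; III: 111.25.
Overall E[X²] = 0.26·64.98 + 0.18·46.08 + 0.56·111.25 = 87.4892.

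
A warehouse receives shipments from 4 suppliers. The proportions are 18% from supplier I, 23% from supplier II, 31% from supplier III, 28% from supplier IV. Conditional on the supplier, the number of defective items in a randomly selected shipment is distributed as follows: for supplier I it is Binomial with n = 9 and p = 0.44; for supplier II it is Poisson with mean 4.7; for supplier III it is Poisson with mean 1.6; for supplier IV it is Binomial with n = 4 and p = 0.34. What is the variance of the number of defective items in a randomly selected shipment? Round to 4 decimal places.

4.3103

Per component, I: μ=3.96, E[X²]=17.8992; II: μ=4.7, E[X²]=26.79; III: μ=1.6, E[X²]=4.16; IV: μ=1.36, E[X²]=2.7472.
E[X] = 0.18·3.96 + 0.23·4.7 + 0.31·1.6 + 0.28·1.36 = 2.6706.
E[X²] = 0.18·17.8992 + 0.23·26.79 + 0.31·4.16 + 0.28·2.7472 = 11.4424.
Var(X) = E[X²] − (E[X])² = 11.4424 − 7.1321 = 4.31027.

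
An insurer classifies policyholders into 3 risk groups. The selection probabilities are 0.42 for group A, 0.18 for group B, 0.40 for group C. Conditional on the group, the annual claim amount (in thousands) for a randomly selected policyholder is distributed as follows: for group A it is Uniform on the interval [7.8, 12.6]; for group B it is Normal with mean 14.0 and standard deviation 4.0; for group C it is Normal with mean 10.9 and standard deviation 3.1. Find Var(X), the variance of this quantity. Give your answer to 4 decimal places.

9.3963

Per component, A: μ=10.2, E[X²]=105.96; B: μ=14, E[X²]=212; C: μ=10.9, E[X²]=128.42.
E[X] = 0.42·10.2 + 0.18·14 + 0.4·10.9 = 11.164.
E[X²] = 0.42·105.96 + 0.18·212 + 0.4·128.42 = 134.031.
Var(X) = E[X²] − (E[X])² = 134.031 − 124.635 = 9.3963.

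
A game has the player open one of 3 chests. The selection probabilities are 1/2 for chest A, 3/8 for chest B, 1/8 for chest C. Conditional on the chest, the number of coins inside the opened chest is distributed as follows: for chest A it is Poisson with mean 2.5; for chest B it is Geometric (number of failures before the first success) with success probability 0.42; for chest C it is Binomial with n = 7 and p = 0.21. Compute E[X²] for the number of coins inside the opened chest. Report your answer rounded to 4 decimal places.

6.7384

For each component E[X²] = Var + (mean)², giving A: 8.75; B: 5.19501; C: 3.3222.
Overall E[X²] = 0.5·8.75 + 0.375·5.19501 + 0.125·3.3222 = 6.7384.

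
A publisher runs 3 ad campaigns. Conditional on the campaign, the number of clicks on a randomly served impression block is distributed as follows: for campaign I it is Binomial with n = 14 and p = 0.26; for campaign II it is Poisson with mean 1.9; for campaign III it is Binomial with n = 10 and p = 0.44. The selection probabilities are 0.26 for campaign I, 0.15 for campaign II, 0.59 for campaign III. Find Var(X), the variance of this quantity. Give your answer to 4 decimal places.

Per component, I: μ=3.64, E[X²]=15.9432; II: μ=1.9, E[X²]=5.51; III: μ=4.4, E[X²]=21.824.
E[X] = 0.26·3.64 + 0.15·1.9 + 0.59·4.4 = 3.8274.
E[X²] = 0.26·15.9432 + 0.15·5.51 + 0.59·21.824 = 17.8479.
Var(X) = E[X²] − (E[X])² = 17.8479 − 14.649 = 3.1989.

3.1989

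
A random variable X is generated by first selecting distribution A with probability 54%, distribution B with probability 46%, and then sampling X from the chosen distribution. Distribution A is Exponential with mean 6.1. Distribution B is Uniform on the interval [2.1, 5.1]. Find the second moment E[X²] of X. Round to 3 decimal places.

For each component E[X²] = Var + (mean)², giving A: 74.42; B: 13.71.
Overall E[X²] = 0.54·74.42 + 0.46·13.71 = 46.4934.

46.493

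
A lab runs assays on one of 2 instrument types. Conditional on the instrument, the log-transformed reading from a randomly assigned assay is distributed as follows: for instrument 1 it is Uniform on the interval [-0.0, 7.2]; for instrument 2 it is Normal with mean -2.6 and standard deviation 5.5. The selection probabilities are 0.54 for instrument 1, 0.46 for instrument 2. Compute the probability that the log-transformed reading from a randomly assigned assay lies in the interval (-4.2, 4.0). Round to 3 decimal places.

Conditional on each instrument, P(-4.2 < X < 4.0): 1: 0.555556; 2: 0.49937.
By total probability, P(-4.2 < X < 4.0) = 0.54·0.555556 + 0.46·0.49937 = 0.52971.

0.530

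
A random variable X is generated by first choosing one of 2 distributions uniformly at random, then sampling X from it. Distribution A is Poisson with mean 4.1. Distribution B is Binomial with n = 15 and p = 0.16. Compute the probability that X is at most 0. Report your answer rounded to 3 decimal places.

0.045

Conditional on each component, P(X ≤ 0): A: 0.0165727; B: 0.0731458.
By total probability, P(X ≤ 0) = 0.5·0.0165727 + 0.5·0.0731458 = 0.0448592.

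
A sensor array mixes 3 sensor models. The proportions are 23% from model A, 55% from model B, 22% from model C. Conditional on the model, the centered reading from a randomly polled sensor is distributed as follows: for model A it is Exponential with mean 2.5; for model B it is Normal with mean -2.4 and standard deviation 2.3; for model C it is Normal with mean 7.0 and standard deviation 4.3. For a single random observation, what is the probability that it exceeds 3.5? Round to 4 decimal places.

0.2338

Conditional on each model, P(X > 3.5): A: 0.246597; B: 0.00515556; C: 0.792164.
By total probability, P(X > 3.5) = 0.23·0.246597 + 0.55·0.00515556 + 0.22·0.792164 = 0.233829.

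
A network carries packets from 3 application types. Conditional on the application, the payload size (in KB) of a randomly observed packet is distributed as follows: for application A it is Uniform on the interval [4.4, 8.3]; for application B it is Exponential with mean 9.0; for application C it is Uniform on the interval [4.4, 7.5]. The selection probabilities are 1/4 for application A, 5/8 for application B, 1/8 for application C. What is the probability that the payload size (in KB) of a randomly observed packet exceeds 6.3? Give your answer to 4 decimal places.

Conditional on each application, P(X > 6.3): A: 0.512821; B: 0.496585; C: 0.387097.
By total probability, P(X > 6.3) = 0.25·0.512821 + 0.625·0.496585 + 0.125·0.387097 = 0.486958.

0.4870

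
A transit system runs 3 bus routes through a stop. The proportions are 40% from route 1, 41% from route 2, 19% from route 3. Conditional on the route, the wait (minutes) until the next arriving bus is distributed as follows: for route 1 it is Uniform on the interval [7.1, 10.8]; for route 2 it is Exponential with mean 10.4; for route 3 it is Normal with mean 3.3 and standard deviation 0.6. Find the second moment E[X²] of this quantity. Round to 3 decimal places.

123.326

For each component E[X²] = Var + (mean)², giving 1: 81.2433; 2: 216.32; 3: 11.25.
Overall E[X²] = 0.4·81.2433 + 0.41·216.32 + 0.19·11.25 = 123.326.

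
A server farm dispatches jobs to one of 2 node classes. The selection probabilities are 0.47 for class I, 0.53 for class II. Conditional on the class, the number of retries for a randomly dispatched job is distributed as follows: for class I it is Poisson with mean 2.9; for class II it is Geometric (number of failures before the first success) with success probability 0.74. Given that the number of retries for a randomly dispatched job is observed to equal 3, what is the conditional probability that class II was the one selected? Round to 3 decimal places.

0.062

Likelihoods P(X=3 | ·): I: 0.22366; II: 0.0130062.
Posterior ∝ prior × likelihood. Numerator for II: 0.53·0.0130062 = 0.00689331.
Normalizing constant: 0.47·0.22366 + 0.53·0.0130062 = 0.112014.
P(II | observation) = 0.00689331 / 0.112014 = 0.0615399.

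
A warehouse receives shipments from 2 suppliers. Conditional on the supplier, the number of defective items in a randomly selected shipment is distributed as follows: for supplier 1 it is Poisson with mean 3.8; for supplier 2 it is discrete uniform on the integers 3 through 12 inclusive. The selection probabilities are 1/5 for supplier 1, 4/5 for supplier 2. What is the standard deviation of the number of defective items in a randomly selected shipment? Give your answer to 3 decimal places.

Per component, 1: μ=3.8, E[X²]=18.24; 2: μ=7.5, E[X²]=64.5.
E[X] = 0.2·3.8 + 0.8·7.5 = 6.76.
E[X²] = 0.2·18.24 + 0.8·64.5 = 55.248.
Var(X) = E[X²] − (E[X])² = 55.248 − 45.6976 = 9.5504.
SD(X) = √9.5504 = 3.09037.

3.090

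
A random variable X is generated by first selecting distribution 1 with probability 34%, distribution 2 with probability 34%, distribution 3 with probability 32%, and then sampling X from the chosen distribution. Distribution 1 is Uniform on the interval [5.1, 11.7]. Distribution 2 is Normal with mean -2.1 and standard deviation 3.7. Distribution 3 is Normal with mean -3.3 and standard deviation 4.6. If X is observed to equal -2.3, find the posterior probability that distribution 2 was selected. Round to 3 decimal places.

Likelihoods f(-2.3 | ·): 1: 0; 2: 0.107665; 3: 0.0847013.
Posterior ∝ prior × likelihood. Numerator for 2: 0.34·0.107665 = 0.036606.
Normalizing constant: 0.34·0 + 0.34·0.107665 + 0.32·0.0847013 = 0.0637105.
P(2 | observation) = 0.036606 / 0.0637105 = 0.574569.

0.575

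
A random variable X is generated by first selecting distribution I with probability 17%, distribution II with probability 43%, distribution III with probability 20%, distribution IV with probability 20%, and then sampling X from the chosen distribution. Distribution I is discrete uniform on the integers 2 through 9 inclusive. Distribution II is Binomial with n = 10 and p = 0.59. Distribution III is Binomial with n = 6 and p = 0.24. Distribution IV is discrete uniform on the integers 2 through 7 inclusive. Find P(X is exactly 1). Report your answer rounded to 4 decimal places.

0.0739

Conditional on each component, P(X = 1): I: 0; II: 0.00193155; III: 0.365116; IV: 0.
By total probability, P(X = 1) = 0.17·0 + 0.43·0.00193155 + 0.2·0.365116 + 0.2·0 = 0.0738537.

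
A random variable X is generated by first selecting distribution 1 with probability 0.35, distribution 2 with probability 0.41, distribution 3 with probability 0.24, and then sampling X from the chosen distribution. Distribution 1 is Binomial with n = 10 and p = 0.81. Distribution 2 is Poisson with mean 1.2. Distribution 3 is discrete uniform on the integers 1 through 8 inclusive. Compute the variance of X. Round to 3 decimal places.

Per component, 1: μ=8.1, E[X²]=67.149; 2: μ=1.2, E[X²]=2.64; 3: μ=4.5, E[X²]=25.5.
E[X] = 0.35·8.1 + 0.41·1.2 + 0.24·4.5 = 4.407.
E[X²] = 0.35·67.149 + 0.41·2.64 + 0.24·25.5 = 30.7046.
Var(X) = E[X²] − (E[X])² = 30.7046 − 19.4216 = 11.2829.

11.283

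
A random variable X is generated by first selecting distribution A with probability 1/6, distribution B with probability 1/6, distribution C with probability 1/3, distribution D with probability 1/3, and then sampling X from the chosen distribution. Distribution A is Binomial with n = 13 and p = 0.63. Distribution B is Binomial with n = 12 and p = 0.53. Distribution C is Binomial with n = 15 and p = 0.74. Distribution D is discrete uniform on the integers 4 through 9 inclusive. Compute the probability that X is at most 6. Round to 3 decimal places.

Conditional on each component, P(X ≤ 6): A: 0.1654; B: 0.529653; C: 0.00557228; D: 0.5.
By total probability, P(X ≤ 6) = 0.166667·0.1654 + 0.166667·0.529653 + 0.333333·0.00557228 + 0.333333·0.5 = 0.284366.

0.284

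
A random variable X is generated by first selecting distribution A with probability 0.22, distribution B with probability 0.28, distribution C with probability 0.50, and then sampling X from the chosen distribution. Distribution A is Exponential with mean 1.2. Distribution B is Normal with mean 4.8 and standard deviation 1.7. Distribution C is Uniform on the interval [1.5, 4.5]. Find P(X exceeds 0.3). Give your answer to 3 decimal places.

0.950

Conditional on each component, P(X > 0.3): A: 0.778801; B: 0.99594; C: 1.
By total probability, P(X > 0.3) = 0.22·0.778801 + 0.28·0.99594 + 0.5·1 = 0.950199.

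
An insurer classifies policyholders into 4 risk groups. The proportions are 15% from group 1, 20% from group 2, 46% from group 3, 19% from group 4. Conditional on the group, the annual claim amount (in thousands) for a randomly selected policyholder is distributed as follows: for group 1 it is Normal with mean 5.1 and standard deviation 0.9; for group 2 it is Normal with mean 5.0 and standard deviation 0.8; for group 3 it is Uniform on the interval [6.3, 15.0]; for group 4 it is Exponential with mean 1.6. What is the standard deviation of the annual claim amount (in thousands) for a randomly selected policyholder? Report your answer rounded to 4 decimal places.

4.0800

Per component, 1: μ=5.1, E[X²]=26.82; 2: μ=5, E[X²]=25.64; 3: μ=10.65, E[X²]=119.73; 4: μ=1.6, E[X²]=5.12.
E[X] = 0.15·5.1 + 0.2·5 + 0.46·10.65 + 0.19·1.6 = 6.968.
E[X²] = 0.15·26.82 + 0.2·25.64 + 0.46·119.73 + 0.19·5.12 = 65.1996.
Var(X) = E[X²] − (E[X])² = 65.1996 − 48.553 = 16.6466.
SD(X) = √16.6466 = 4.08002.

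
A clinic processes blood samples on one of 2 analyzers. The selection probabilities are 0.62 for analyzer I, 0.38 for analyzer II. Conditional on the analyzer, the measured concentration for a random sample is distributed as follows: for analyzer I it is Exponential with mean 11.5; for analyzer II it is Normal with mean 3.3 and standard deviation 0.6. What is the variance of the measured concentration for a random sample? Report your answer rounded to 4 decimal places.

97.9735

Per component, I: μ=11.5, E[X²]=264.5; II: μ=3.3, E[X²]=11.25.
E[X] = 0.62·11.5 + 0.38·3.3 = 8.384.
E[X²] = 0.62·264.5 + 0.38·11.25 = 168.265.
Var(X) = E[X²] − (E[X])² = 168.265 − 70.2915 = 97.9735.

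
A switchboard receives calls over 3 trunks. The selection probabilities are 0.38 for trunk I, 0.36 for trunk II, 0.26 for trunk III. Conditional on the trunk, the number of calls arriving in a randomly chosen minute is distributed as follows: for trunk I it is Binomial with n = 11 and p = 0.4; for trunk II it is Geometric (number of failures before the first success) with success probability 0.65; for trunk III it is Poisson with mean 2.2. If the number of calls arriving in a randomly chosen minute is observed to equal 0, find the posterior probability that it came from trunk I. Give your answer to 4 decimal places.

0.0052

Likelihoods P(X=0 | ·): I: 0.00362797; II: 0.65; III: 0.110803.
Posterior ∝ prior × likelihood. Numerator for I: 0.38·0.00362797 = 0.00137863.
Normalizing constant: 0.38·0.00362797 + 0.36·0.65 + 0.26·0.110803 = 0.264187.
P(I | observation) = 0.00137863 / 0.264187 = 0.00521837.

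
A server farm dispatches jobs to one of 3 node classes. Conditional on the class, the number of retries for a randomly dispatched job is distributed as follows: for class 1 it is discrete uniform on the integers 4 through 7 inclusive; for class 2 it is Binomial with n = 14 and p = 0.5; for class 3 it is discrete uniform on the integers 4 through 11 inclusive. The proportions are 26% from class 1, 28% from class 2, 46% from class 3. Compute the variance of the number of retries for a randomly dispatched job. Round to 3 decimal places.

4.394

Per component, 1: μ=5.5, E[X²]=31.5; 2: μ=7, E[X²]=52.5; 3: μ=7.5, E[X²]=61.5.
E[X] = 0.26·5.5 + 0.28·7 + 0.46·7.5 = 6.84.
E[X²] = 0.26·31.5 + 0.28·52.5 + 0.46·61.5 = 51.18.
Var(X) = E[X²] − (E[X])² = 51.18 − 46.7856 = 4.3944.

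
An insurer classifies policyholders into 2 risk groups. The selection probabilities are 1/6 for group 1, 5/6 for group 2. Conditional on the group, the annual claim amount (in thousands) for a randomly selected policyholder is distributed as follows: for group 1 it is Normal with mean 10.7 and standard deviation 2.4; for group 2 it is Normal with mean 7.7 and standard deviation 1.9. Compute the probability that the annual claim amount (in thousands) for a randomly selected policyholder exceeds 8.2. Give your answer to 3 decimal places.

Conditional on each group, P(X > 8.2): 1: 0.851217; 2: 0.396214.
By total probability, P(X > 8.2) = 0.166667·0.851217 + 0.833333·0.396214 = 0.472048.

0.472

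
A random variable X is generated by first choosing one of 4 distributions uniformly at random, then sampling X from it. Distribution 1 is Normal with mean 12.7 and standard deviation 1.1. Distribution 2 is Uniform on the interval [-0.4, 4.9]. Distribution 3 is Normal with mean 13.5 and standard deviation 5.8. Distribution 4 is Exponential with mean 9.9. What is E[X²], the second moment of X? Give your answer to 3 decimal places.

145.453

For each component E[X²] = Var + (mean)², giving 1: 162.5; 2: 7.40333; 3: 215.89; 4: 196.02.
Overall E[X²] = 0.25·162.5 + 0.25·7.40333 + 0.25·215.89 + 0.25·196.02 = 145.453.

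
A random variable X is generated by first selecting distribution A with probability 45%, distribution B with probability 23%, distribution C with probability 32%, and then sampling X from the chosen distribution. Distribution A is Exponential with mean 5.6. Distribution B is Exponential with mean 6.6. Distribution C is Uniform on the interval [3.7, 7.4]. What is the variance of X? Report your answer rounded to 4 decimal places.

Per component, A: μ=5.6, E[X²]=62.72; B: μ=6.6, E[X²]=87.12; C: μ=5.55, E[X²]=31.9433.
E[X] = 0.45·5.6 + 0.23·6.6 + 0.32·5.55 = 5.814.
E[X²] = 0.45·62.72 + 0.23·87.12 + 0.32·31.9433 = 58.4835.
Var(X) = E[X²] − (E[X])² = 58.4835 − 33.8026 = 24.6809.

24.6809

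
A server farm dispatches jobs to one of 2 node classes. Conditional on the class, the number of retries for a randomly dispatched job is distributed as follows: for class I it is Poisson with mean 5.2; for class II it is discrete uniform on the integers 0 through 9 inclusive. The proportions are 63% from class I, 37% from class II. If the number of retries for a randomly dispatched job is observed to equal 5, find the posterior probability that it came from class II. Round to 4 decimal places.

Likelihoods P(X=5 | ·): I: 0.174785; II: 0.1.
Posterior ∝ prior × likelihood. Numerator for II: 0.37·0.1 = 0.037.
Normalizing constant: 0.63·0.174785 + 0.37·0.1 = 0.147115.
P(II | observation) = 0.037 / 0.147115 = 0.251505.

0.2515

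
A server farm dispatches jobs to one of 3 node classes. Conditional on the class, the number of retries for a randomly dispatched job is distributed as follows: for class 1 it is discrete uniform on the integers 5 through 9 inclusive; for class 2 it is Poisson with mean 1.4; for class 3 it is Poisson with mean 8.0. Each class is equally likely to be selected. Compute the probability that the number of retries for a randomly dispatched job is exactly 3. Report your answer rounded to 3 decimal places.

Conditional on each class, P(X = 3): 1: 0; 2: 0.112777; 3: 0.0286261.
By total probability, P(X = 3) = 0.333333·0 + 0.333333·0.112777 + 0.333333·0.0286261 = 0.0471344.

0.047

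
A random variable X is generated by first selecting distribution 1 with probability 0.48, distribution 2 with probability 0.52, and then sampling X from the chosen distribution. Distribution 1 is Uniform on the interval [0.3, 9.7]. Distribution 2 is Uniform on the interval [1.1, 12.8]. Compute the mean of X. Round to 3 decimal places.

Component means — 1: 5; 2: 6.95.
E[X] = 0.48·5 + 0.52·6.95 = 6.014.

6.014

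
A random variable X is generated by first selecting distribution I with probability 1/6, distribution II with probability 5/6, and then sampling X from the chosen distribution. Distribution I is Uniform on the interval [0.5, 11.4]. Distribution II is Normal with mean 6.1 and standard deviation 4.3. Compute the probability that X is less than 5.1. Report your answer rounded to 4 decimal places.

Conditional on each component, P(X < 5.1): I: 0.422018; II: 0.408052.
By total probability, P(X < 5.1) = 0.166667·0.422018 + 0.833333·0.408052 = 0.41038.

0.4104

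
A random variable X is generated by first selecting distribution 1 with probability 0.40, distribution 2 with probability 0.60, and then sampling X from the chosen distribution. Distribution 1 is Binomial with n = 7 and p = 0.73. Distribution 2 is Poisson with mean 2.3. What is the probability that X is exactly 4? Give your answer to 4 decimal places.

Conditional on each component, P(X = 4): 1: 0.195637; 2: 0.116902.
By total probability, P(X = 4) = 0.4·0.195637 + 0.6·0.116902 = 0.148396.

0.1484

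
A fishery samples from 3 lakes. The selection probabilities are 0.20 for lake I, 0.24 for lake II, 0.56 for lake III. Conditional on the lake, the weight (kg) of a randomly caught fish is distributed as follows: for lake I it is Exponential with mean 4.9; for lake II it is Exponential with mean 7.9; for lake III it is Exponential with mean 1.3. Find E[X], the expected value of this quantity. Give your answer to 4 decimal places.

Component means — I: 4.9; II: 7.9; III: 1.3.
E[X] = 0.2·4.9 + 0.24·7.9 + 0.56·1.3 = 3.604.

3.6040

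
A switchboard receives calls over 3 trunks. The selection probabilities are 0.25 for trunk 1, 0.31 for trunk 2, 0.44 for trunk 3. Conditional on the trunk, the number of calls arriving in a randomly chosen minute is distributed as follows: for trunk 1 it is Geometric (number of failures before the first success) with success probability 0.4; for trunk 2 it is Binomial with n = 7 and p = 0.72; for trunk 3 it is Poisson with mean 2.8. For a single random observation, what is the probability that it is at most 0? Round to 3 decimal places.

0.127

Conditional on each trunk, P(X ≤ 0): 1: 0.4; 2: 0.000134929; 3: 0.0608101.
By total probability, P(X ≤ 0) = 0.25·0.4 + 0.31·0.000134929 + 0.44·0.0608101 = 0.126798.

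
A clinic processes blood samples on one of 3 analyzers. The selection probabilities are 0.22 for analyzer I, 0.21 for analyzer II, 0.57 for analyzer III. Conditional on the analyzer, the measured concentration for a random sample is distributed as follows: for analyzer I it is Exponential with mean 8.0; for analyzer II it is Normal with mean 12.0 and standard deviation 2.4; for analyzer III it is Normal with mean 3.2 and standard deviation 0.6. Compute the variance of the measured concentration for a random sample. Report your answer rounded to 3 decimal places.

28.393

Per component, I: μ=8, E[X²]=128; II: μ=12, E[X²]=149.76; III: μ=3.2, E[X²]=10.6.
E[X] = 0.22·8 + 0.21·12 + 0.57·3.2 = 6.104.
E[X²] = 0.22·128 + 0.21·149.76 + 0.57·10.6 = 65.6516.
Var(X) = E[X²] − (E[X])² = 65.6516 − 37.2588 = 28.3928.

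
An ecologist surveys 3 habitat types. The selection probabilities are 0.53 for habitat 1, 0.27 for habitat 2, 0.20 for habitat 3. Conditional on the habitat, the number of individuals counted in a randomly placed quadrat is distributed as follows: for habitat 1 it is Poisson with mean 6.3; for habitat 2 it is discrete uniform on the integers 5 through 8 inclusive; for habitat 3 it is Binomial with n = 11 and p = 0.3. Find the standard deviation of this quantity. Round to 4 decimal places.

Per component, 1: μ=6.3, E[X²]=45.99; 2: μ=6.5, E[X²]=43.5; 3: μ=3.3, E[X²]=13.2.
E[X] = 0.53·6.3 + 0.27·6.5 + 0.2·3.3 = 5.754.
E[X²] = 0.53·45.99 + 0.27·43.5 + 0.2·13.2 = 38.7597.
Var(X) = E[X²] − (E[X])² = 38.7597 − 33.1085 = 5.65118.
SD(X) = √5.65118 = 2.37722.

2.3772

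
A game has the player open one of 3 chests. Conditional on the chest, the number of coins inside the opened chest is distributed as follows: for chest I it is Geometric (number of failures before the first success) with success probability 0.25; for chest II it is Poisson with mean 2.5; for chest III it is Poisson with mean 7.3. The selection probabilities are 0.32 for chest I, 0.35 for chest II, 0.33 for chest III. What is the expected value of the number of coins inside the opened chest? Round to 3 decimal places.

4.244

Component means — I: 3; II: 2.5; III: 7.3.
E[X] = 0.32·3 + 0.35·2.5 + 0.33·7.3 = 4.244.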